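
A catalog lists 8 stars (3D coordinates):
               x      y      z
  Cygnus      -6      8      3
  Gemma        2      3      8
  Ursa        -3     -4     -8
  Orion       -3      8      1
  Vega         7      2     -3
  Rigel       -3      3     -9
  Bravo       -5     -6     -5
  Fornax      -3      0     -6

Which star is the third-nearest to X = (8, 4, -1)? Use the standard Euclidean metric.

Orion

Compare squared distances (the ordering matches that of the actual distances):
d²(X, Cygnus) = (8−(-6))² + (4−8)² + (-1−3)² = 196 + 16 + 16 = 228
d²(X, Gemma) = (8−2)² + (4−3)² + (-1−8)² = 36 + 1 + 81 = 118
d²(X, Ursa) = (8−(-3))² + (4−(-4))² + (-1−(-8))² = 121 + 64 + 49 = 234
d²(X, Orion) = (8−(-3))² + (4−8)² + (-1−1)² = 121 + 16 + 4 = 141
d²(X, Vega) = (8−7)² + (4−2)² + (-1−(-3))² = 1 + 4 + 4 = 9
d²(X, Rigel) = (8−(-3))² + (4−3)² + (-1−(-9))² = 121 + 1 + 64 = 186
d²(X, Bravo) = (8−(-5))² + (4−(-6))² + (-1−(-5))² = 169 + 100 + 16 = 285
d²(X, Fornax) = (8−(-3))² + (4−0)² + (-1−(-6))² = 121 + 16 + 25 = 162
Sorted ascending: Vega, Gemma, Orion, Fornax, … — the third-nearest is Orion.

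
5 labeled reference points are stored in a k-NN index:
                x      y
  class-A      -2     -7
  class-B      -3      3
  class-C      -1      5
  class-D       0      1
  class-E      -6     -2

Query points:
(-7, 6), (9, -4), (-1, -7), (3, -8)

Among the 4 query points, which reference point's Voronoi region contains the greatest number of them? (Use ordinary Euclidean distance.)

(-7, 6) — d² to each: class-A:194, class-B:25, class-C:37, class-D:74, class-E:65 → nearest is class-B
(9, -4) — d² to each: class-A:130, class-B:193, class-C:181, class-D:106, class-E:229 → nearest is class-D
(-1, -7) — d² to each: class-A:1, class-B:104, class-C:144, class-D:65, class-E:50 → nearest is class-A
(3, -8) — d² to each: class-A:26, class-B:157, class-C:185, class-D:90, class-E:117 → nearest is class-A
Tally — class-A:2, class-B:1, class-D:1. class-A captures the most (2).

class-A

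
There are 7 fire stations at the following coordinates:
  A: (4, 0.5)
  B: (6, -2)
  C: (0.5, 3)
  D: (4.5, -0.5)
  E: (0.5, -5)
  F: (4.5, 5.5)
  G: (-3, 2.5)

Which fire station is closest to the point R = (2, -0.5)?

A

Compare squared distances (the ordering matches that of the actual distances):
|RA|² = 4 + 1 = 5
|RB|² = 16 + 2.25 = 18.25
|RC|² = 2.25 + 12.25 = 14.5
|RD|² = 6.25 + 0 = 6.25
|RE|² = 2.25 + 20.25 = 22.5
|RF|² = 6.25 + 36 = 42.25
|RG|² = 25 + 9 = 34
Minimum is at A.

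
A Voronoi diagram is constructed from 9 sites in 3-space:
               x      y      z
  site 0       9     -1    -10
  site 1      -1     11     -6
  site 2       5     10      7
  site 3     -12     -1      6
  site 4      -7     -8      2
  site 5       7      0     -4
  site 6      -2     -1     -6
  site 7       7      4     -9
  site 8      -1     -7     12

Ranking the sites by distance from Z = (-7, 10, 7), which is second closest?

site 3

Squared Euclidean distances:
d²(Z, site 0) = 256 + 121 + 289 = 666
d²(Z, site 1) = 36 + 1 + 169 = 206
d²(Z, site 2) = 144 + 0 + 0 = 144
d²(Z, site 3) = 25 + 121 + 1 = 147
d²(Z, site 4) = 0 + 324 + 25 = 349
d²(Z, site 5) = 196 + 100 + 121 = 417
d²(Z, site 6) = 25 + 121 + 169 = 315
d²(Z, site 7) = 196 + 36 + 256 = 488
d²(Z, site 8) = 36 + 289 + 25 = 350
Sorted ascending: site 2, site 3, site 1, … — the second-nearest is site 3.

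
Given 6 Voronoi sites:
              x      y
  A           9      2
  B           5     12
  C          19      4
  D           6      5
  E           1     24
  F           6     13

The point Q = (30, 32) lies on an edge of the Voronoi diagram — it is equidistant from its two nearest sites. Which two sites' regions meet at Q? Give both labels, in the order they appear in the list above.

C and E

Squared distances from Q to each site:
|QA|² = (30−9)² + (32−2)² = 441 + 900 = 1341
|QB|² = (30−5)² + (32−12)² = 625 + 400 = 1025
|QC|² = (30−19)² + (32−4)² = 121 + 784 = 905
|QD|² = (30−6)² + (32−5)² = 576 + 729 = 1305
|QE|² = (30−1)² + (32−24)² = 841 + 64 = 905
|QF|² = (30−6)² + (32−13)² = 576 + 361 = 937
Q is equidistant from C and E (both at squared distance 905), and every other site is strictly farther — so Q lies on the C–E Voronoi edge.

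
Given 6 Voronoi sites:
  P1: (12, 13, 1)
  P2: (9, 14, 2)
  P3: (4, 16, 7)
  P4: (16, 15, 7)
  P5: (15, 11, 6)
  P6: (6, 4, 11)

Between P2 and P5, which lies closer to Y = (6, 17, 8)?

P2

Compare squared distances:
|YP2|² = (6−9)² + (17−14)² + (8−2)² = 9 + 9 + 36 = 54
|YP5|² = (6−15)² + (17−11)² + (8−6)² = 81 + 36 + 4 = 121
54 < 121, so P2 is closer.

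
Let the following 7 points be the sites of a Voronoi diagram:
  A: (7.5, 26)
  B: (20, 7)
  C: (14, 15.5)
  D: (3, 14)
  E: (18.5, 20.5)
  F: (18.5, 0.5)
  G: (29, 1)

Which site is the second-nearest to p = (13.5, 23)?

Since √ is increasing, it suffices to compare squared distances:
|pA|² = 36 + 9 = 45
|pB|² = 42.25 + 256 = 298.25
|pC|² = 0.25 + 56.25 = 56.5
|pD|² = 110.25 + 81 = 191.25
|pE|² = 25 + 6.25 = 31.25
|pF|² = 25 + 506.25 = 531.25
|pG|² = 240.25 + 484 = 724.25
Sorted ascending: E, A, C, … — the second-nearest is A.

A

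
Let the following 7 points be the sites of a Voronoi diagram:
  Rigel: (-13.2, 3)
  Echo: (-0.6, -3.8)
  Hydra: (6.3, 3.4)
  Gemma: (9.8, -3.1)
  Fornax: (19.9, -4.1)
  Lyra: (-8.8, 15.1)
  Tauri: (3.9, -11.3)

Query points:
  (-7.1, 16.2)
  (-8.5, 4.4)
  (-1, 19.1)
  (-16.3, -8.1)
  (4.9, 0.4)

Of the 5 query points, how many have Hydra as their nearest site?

1

(-7.1, 16.2) — d² to each: Rigel:211.45, Echo:442.25, Hydra:343.4, Gemma:658.1, Fornax:1141.09, Lyra:4.1, Tauri:877.25 → nearest is Lyra
(-8.5, 4.4) — d² to each: Rigel:24.05, Echo:129.65, Hydra:220.04, Gemma:391.14, Fornax:878.81, Lyra:114.58, Tauri:400.25 → nearest is Rigel
(-1, 19.1) — d² to each: Rigel:408.05, Echo:524.57, Hydra:299.78, Gemma:609.48, Fornax:975.05, Lyra:76.84, Tauri:948.17 → nearest is Lyra
(-16.3, -8.1) — d² to each: Rigel:132.82, Echo:264.98, Hydra:643.01, Gemma:706.21, Fornax:1326.44, Lyra:594.49, Tauri:418.28 → nearest is Rigel
(4.9, 0.4) — d² to each: Rigel:334.37, Echo:47.89, Hydra:10.96, Gemma:36.26, Fornax:245.25, Lyra:403.78, Tauri:137.89 → nearest is Hydra
1 of the 5 points has Hydra as nearest.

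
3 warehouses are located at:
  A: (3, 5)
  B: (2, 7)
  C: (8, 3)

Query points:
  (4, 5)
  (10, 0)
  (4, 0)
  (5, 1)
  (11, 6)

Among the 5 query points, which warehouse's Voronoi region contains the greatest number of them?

(4, 5) — d² to each: A:1, B:8, C:20 → nearest is A
(10, 0) — d² to each: A:74, B:113, C:13 → nearest is C
(4, 0) — d² to each: A:26, B:53, C:25 → nearest is C
(5, 1) — d² to each: A:20, B:45, C:13 → nearest is C
(11, 6) — d² to each: A:65, B:82, C:18 → nearest is C
Tally — A:1, C:4. C captures the most (4).

C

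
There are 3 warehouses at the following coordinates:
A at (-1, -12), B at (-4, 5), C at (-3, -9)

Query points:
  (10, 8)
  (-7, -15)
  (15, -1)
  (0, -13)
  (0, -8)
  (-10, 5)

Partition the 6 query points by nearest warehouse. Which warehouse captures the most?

(10, 8) — d² to each: A:521, B:205, C:458 → nearest is B
(-7, -15) — d² to each: A:45, B:409, C:52 → nearest is A
(15, -1) — d² to each: A:377, B:397, C:388 → nearest is A
(0, -13) — d² to each: A:2, B:340, C:25 → nearest is A
(0, -8) — d² to each: A:17, B:185, C:10 → nearest is C
(-10, 5) — d² to each: A:370, B:36, C:245 → nearest is B
Tally — A:3, B:2, C:1. A captures the most (3).

A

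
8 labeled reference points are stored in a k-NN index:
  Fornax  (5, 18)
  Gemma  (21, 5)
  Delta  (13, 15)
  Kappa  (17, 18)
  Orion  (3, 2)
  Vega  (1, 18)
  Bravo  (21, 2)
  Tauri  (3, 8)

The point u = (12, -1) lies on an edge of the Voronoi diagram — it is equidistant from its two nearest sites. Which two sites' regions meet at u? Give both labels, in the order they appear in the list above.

Squared distances from u to each site:
d²(u, Fornax) = (12−5)² + (-1−18)² = 49 + 361 = 410
d²(u, Gemma) = (12−21)² + (-1−5)² = 81 + 36 = 117
d²(u, Delta) = (12−13)² + (-1−15)² = 1 + 256 = 257
d²(u, Kappa) = (12−17)² + (-1−18)² = 25 + 361 = 386
d²(u, Orion) = (12−3)² + (-1−2)² = 81 + 9 = 90
d²(u, Vega) = (12−1)² + (-1−18)² = 121 + 361 = 482
d²(u, Bravo) = (12−21)² + (-1−2)² = 81 + 9 = 90
d²(u, Tauri) = (12−3)² + (-1−8)² = 81 + 81 = 162
u is equidistant from Orion and Bravo (both at squared distance 90), and every other site is strictly farther — so u lies on the Orion–Bravo Voronoi edge.

Orion and Bravo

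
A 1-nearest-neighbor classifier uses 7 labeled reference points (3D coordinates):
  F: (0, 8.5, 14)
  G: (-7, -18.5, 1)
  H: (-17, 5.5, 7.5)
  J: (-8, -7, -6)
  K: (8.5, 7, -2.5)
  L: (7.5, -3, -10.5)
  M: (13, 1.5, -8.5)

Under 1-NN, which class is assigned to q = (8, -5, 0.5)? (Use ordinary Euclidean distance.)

L

Compare squared distances (the ordering matches that of the actual distances):
|qF|² = (8−0)² + (-5−8.5)² + (0.5−14)² = 64 + 182.25 + 182.25 = 428.5
|qG|² = (8−(-7))² + (-5−(-18.5))² + (0.5−1)² = 225 + 182.25 + 0.25 = 407.5
|qH|² = (8−(-17))² + (-5−5.5)² + (0.5−7.5)² = 625 + 110.25 + 49 = 784.25
|qJ|² = (8−(-8))² + (-5−(-7))² + (0.5−(-6))² = 256 + 4 + 42.25 = 302.25
|qK|² = (8−8.5)² + (-5−7)² + (0.5−(-2.5))² = 0.25 + 144 + 9 = 153.25
|qL|² = (8−7.5)² + (-5−(-3))² + (0.5−(-10.5))² = 0.25 + 4 + 121 = 125.25
|qM|² = (8−13)² + (-5−1.5)² + (0.5−(-8.5))² = 25 + 42.25 + 81 = 148.25
The smallest is to L, so q lies in the Voronoi region of L.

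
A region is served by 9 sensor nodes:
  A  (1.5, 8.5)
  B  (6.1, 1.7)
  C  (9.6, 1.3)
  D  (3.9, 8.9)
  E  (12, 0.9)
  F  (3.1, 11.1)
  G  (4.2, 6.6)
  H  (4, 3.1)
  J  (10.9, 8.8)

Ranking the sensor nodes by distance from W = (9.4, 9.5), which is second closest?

Since √ is increasing, it suffices to compare squared distances:
|WA|² = 62.41 + 1 = 63.41
|WB|² = 10.89 + 60.84 = 71.73
|WC|² = 0.04 + 67.24 = 67.28
|WD|² = 30.25 + 0.36 = 30.61
|WE|² = 6.76 + 73.96 = 80.72
|WF|² = 39.69 + 2.56 = 42.25
|WG|² = 27.04 + 8.41 = 35.45
|WH|² = 29.16 + 40.96 = 70.12
|WJ|² = 2.25 + 0.49 = 2.74
Sorted ascending: J, D, G, … — the second-nearest is D.

D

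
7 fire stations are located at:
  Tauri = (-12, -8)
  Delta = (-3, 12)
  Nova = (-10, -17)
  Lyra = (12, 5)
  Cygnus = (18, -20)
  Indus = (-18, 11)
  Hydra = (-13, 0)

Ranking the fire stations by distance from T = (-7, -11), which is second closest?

Nova

Squared Euclidean distances:
d²(T, Tauri) = (-7−(-12))² + (-11−(-8))² = 25 + 9 = 34
d²(T, Delta) = (-7−(-3))² + (-11−12)² = 16 + 529 = 545
d²(T, Nova) = (-7−(-10))² + (-11−(-17))² = 9 + 36 = 45
d²(T, Lyra) = (-7−12)² + (-11−5)² = 361 + 256 = 617
d²(T, Cygnus) = (-7−18)² + (-11−(-20))² = 625 + 81 = 706
d²(T, Indus) = (-7−(-18))² + (-11−11)² = 121 + 484 = 605
d²(T, Hydra) = (-7−(-13))² + (-11−0)² = 36 + 121 = 157
Sorted ascending: Tauri, Nova, Hydra, … — the second-nearest is Nova.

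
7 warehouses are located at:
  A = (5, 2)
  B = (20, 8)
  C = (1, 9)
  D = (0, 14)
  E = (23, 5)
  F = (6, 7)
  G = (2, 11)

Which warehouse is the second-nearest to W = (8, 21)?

G

Since √ is increasing, it suffices to compare squared distances:
|WA|² = (8−5)² + (21−2)² = 9 + 361 = 370
|WB|² = (8−20)² + (21−8)² = 144 + 169 = 313
|WC|² = (8−1)² + (21−9)² = 49 + 144 = 193
|WD|² = (8−0)² + (21−14)² = 64 + 49 = 113
|WE|² = (8−23)² + (21−5)² = 225 + 256 = 481
|WF|² = (8−6)² + (21−7)² = 4 + 196 = 200
|WG|² = (8−2)² + (21−11)² = 36 + 100 = 136
Sorted ascending: D, G, C, … — the second-nearest is G.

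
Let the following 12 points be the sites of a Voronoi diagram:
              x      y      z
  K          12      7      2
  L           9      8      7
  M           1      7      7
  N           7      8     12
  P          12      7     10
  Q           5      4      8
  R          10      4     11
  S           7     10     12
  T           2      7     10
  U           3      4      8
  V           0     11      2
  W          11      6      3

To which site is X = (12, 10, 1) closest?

K

Compare squared distances (the ordering matches that of the actual distances):
|XK|² = 0 + 9 + 1 = 10
|XL|² = 9 + 4 + 36 = 49
|XM|² = 121 + 9 + 36 = 166
|XN|² = 25 + 4 + 121 = 150
|XP|² = 0 + 9 + 81 = 90
|XQ|² = 49 + 36 + 49 = 134
|XR|² = 4 + 36 + 100 = 140
|XS|² = 25 + 0 + 121 = 146
|XT|² = 100 + 9 + 81 = 190
|XU|² = 81 + 36 + 49 = 166
|XV|² = 144 + 1 + 1 = 146
|XW|² = 1 + 16 + 4 = 21
K is nearest.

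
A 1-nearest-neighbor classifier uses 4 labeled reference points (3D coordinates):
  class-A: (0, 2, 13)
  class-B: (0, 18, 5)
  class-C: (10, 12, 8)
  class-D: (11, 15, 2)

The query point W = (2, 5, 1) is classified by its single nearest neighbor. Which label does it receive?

Compare squared distances (the ordering matches that of the actual distances):
d²(W, class-A) = (2−0)² + (5−2)² + (1−13)² = 4 + 9 + 144 = 157
d²(W, class-B) = (2−0)² + (5−18)² + (1−5)² = 4 + 169 + 16 = 189
d²(W, class-C) = (2−10)² + (5−12)² + (1−8)² = 64 + 49 + 49 = 162
d²(W, class-D) = (2−11)² + (5−15)² + (1−2)² = 81 + 100 + 1 = 182
The smallest is to class-A, so W lies in the Voronoi region of class-A.

class-A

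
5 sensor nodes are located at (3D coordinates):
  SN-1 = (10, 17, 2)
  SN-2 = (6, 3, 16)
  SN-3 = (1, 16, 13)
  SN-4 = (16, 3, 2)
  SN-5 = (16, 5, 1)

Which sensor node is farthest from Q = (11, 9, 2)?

Since √ is increasing, it suffices to compare squared distances:
d²(Q, SN-1) = (11−10)² + (9−17)² + (2−2)² = 1 + 64 + 0 = 65
d²(Q, SN-2) = (11−6)² + (9−3)² + (2−16)² = 25 + 36 + 196 = 257
d²(Q, SN-3) = (11−1)² + (9−16)² + (2−13)² = 100 + 49 + 121 = 270
d²(Q, SN-4) = (11−16)² + (9−3)² + (2−2)² = 25 + 36 + 0 = 61
d²(Q, SN-5) = (11−16)² + (9−5)² + (2−1)² = 25 + 16 + 1 = 42
The largest is to SN-3.

SN-3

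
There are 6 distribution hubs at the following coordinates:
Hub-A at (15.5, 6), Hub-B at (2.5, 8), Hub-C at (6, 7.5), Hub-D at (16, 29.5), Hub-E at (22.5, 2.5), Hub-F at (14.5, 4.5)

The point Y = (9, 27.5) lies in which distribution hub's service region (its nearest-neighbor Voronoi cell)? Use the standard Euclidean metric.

Hub-D

Squared Euclidean distances:
d²(Y, Hub-A) = (9−15.5)² + (27.5−6)² = 42.25 + 462.25 = 504.5
d²(Y, Hub-B) = (9−2.5)² + (27.5−8)² = 42.25 + 380.25 = 422.5
d²(Y, Hub-C) = (9−6)² + (27.5−7.5)² = 9 + 400 = 409
d²(Y, Hub-D) = (9−16)² + (27.5−29.5)² = 49 + 4 = 53
d²(Y, Hub-E) = (9−22.5)² + (27.5−2.5)² = 182.25 + 625 = 807.25
d²(Y, Hub-F) = (9−14.5)² + (27.5−4.5)² = 30.25 + 529 = 559.25
Minimum is at Hub-D.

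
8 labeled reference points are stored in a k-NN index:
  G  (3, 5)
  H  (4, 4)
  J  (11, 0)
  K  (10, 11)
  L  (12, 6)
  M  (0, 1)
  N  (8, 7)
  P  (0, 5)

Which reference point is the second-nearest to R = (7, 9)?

Squared Euclidean distances:
|RG|² = (7−3)² + (9−5)² = 16 + 16 = 32
|RH|² = (7−4)² + (9−4)² = 9 + 25 = 34
|RJ|² = (7−11)² + (9−0)² = 16 + 81 = 97
|RK|² = (7−10)² + (9−11)² = 9 + 4 = 13
|RL|² = (7−12)² + (9−6)² = 25 + 9 = 34
|RM|² = (7−0)² + (9−1)² = 49 + 64 = 113
|RN|² = (7−8)² + (9−7)² = 1 + 4 = 5
|RP|² = (7−0)² + (9−5)² = 49 + 16 = 65
Sorted ascending: N, K, G, … — the second-nearest is K.

K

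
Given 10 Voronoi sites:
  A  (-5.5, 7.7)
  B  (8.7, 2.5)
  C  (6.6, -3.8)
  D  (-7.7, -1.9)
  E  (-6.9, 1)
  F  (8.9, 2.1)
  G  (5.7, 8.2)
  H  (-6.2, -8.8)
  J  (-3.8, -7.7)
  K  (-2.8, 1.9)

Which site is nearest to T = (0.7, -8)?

Compare squared distances (the ordering matches that of the actual distances):
|TA|² = (0.7−(-5.5))² + (-8−7.7)² = 38.44 + 246.49 = 284.93
|TB|² = (0.7−8.7)² + (-8−2.5)² = 64 + 110.25 = 174.25
|TC|² = (0.7−6.6)² + (-8−(-3.8))² = 34.81 + 17.64 = 52.45
|TD|² = (0.7−(-7.7))² + (-8−(-1.9))² = 70.56 + 37.21 = 107.77
|TE|² = (0.7−(-6.9))² + (-8−1)² = 57.76 + 81 = 138.76
|TF|² = (0.7−8.9)² + (-8−2.1)² = 67.24 + 102.01 = 169.25
|TG|² = (0.7−5.7)² + (-8−8.2)² = 25 + 262.44 = 287.44
|TH|² = (0.7−(-6.2))² + (-8−(-8.8))² = 47.61 + 0.64 = 48.25
|TJ|² = (0.7−(-3.8))² + (-8−(-7.7))² = 20.25 + 0.09 = 20.34
|TK|² = (0.7−(-2.8))² + (-8−1.9)² = 12.25 + 98.01 = 110.26
The smallest is to J, so T lies in the Voronoi region of J.

J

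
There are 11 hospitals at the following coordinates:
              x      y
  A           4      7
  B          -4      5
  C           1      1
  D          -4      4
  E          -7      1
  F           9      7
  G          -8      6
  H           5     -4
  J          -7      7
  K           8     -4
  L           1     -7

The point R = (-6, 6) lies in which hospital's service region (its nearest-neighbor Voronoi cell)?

J

Squared Euclidean distances:
|RA|² = 100 + 1 = 101
|RB|² = 4 + 1 = 5
|RC|² = 49 + 25 = 74
|RD|² = 4 + 4 = 8
|RE|² = 1 + 25 = 26
|RF|² = 225 + 1 = 226
|RG|² = 4 + 0 = 4
|RH|² = 121 + 100 = 221
|RJ|² = 1 + 1 = 2
|RK|² = 196 + 100 = 296
|RL|² = 49 + 169 = 218
The smallest is to J, so R lies in the Voronoi region of J.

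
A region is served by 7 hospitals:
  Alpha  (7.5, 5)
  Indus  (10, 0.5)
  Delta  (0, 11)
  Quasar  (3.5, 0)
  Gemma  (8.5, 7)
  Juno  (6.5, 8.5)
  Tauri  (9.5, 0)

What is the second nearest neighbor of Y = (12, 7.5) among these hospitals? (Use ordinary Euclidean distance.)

Alpha

Compare squared distances (the ordering matches that of the actual distances):
d²(Y, Alpha) = (12−7.5)² + (7.5−5)² = 20.25 + 6.25 = 26.5
d²(Y, Indus) = (12−10)² + (7.5−0.5)² = 4 + 49 = 53
d²(Y, Delta) = (12−0)² + (7.5−11)² = 144 + 12.25 = 156.25
d²(Y, Quasar) = (12−3.5)² + (7.5−0)² = 72.25 + 56.25 = 128.5
d²(Y, Gemma) = (12−8.5)² + (7.5−7)² = 12.25 + 0.25 = 12.5
d²(Y, Juno) = (12−6.5)² + (7.5−8.5)² = 30.25 + 1 = 31.25
d²(Y, Tauri) = (12−9.5)² + (7.5−0)² = 6.25 + 56.25 = 62.5
Sorted ascending: Gemma, Alpha, Juno, … — the second-nearest is Alpha.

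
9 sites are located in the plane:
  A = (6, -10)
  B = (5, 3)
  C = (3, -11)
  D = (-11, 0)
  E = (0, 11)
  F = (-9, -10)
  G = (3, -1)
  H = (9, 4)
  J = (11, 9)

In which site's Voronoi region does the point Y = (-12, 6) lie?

D

Squared Euclidean distances:
|YA|² = (-12−6)² + (6−(-10))² = 324 + 256 = 580
|YB|² = (-12−5)² + (6−3)² = 289 + 9 = 298
|YC|² = (-12−3)² + (6−(-11))² = 225 + 289 = 514
|YD|² = (-12−(-11))² + (6−0)² = 1 + 36 = 37
|YE|² = (-12−0)² + (6−11)² = 144 + 25 = 169
|YF|² = (-12−(-9))² + (6−(-10))² = 9 + 256 = 265
|YG|² = (-12−3)² + (6−(-1))² = 225 + 49 = 274
|YH|² = (-12−9)² + (6−4)² = 441 + 4 = 445
|YJ|² = (-12−11)² + (6−9)² = 529 + 9 = 538
The smallest is to D, so Y lies in the Voronoi region of D.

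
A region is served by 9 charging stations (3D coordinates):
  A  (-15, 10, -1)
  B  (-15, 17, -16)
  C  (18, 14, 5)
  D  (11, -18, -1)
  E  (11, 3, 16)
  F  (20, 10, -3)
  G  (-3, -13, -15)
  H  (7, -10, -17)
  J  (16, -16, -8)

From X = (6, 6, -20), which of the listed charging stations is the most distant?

E

Compare squared distances (the ordering matches that of the actual distances):
|XA|² = 441 + 16 + 361 = 818
|XB|² = 441 + 121 + 16 = 578
|XC|² = 144 + 64 + 625 = 833
|XD|² = 25 + 576 + 361 = 962
|XE|² = 25 + 9 + 1296 = 1330
|XF|² = 196 + 16 + 289 = 501
|XG|² = 81 + 361 + 25 = 467
|XH|² = 1 + 256 + 9 = 266
|XJ|² = 100 + 484 + 144 = 728
The largest is to E.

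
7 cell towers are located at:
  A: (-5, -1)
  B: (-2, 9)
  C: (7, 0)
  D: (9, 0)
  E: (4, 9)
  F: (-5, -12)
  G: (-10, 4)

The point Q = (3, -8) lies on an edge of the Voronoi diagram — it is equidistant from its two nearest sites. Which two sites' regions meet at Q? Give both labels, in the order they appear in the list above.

Squared distances from Q to each site:
|QA|² = 64 + 49 = 113
|QB|² = 25 + 289 = 314
|QC|² = 16 + 64 = 80
|QD|² = 36 + 64 = 100
|QE|² = 1 + 289 = 290
|QF|² = 64 + 16 = 80
|QG|² = 169 + 144 = 313
Q is equidistant from C and F (both at squared distance 80), and every other site is strictly farther — so Q lies on the C–F Voronoi edge.

C and F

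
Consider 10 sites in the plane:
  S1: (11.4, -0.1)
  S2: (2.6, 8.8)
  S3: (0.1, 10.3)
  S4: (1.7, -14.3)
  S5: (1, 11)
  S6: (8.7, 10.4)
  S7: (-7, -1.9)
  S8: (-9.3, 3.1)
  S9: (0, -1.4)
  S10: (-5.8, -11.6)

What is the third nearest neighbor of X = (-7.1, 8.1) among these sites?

Since √ is increasing, it suffices to compare squared distances:
|XS1|² = 342.25 + 67.24 = 409.49
|XS2|² = 94.09 + 0.49 = 94.58
|XS3|² = 51.84 + 4.84 = 56.68
|XS4|² = 77.44 + 501.76 = 579.2
|XS5|² = 65.61 + 8.41 = 74.02
|XS6|² = 249.64 + 5.29 = 254.93
|XS7|² = 0.01 + 100 = 100.01
|XS8|² = 4.84 + 25 = 29.84
|XS9|² = 50.41 + 90.25 = 140.66
d²(X, S10) = 1.69 + 388.09 = 389.78
Sorted ascending: S8, S3, S5, S2, … — the third-nearest is S5.

S5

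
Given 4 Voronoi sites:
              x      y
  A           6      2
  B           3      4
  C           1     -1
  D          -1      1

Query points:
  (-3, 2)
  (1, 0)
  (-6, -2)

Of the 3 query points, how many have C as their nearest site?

1

(-3, 2) — d² to each: A:81, B:40, C:25, D:5 → nearest is D
(1, 0) — d² to each: A:29, B:20, C:1, D:5 → nearest is C
(-6, -2) — d² to each: A:160, B:117, C:50, D:34 → nearest is D
1 of the 3 points has C as nearest.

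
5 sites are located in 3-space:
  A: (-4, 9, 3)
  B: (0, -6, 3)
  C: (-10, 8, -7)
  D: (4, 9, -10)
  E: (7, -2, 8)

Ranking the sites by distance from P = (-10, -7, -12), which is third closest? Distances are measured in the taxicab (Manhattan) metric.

d(P,A) = 6 + 16 + 15 = 37
d(P,B) = 10 + 1 + 15 = 26
d(P,C) = 0 + 15 + 5 = 20
d(P,D) = 14 + 16 + 2 = 32
d(P,E) = 17 + 5 + 20 = 42
Sorted ascending: C, B, D, A, … — the third-nearest is D.

D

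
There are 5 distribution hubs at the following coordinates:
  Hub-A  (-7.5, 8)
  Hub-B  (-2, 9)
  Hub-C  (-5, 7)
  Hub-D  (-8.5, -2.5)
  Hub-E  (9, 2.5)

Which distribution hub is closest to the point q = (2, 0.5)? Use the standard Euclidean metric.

Hub-E

Compare squared distances (the ordering matches that of the actual distances):
d²(q, Hub-A) = 90.25 + 56.25 = 146.5
d²(q, Hub-B) = 16 + 72.25 = 88.25
d²(q, Hub-C) = 49 + 42.25 = 91.25
d²(q, Hub-D) = 110.25 + 9 = 119.25
d²(q, Hub-E) = 49 + 4 = 53
Hub-E is nearest.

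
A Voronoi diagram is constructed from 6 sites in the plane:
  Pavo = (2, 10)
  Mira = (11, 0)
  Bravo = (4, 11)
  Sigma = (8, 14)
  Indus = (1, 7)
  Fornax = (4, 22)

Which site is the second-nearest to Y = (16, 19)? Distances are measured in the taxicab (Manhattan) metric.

d(Y, Pavo) = |16−2| + |19−10| = 14 + 9 = 23
d(Y, Mira) = |16−11| + |19−0| = 5 + 19 = 24
d(Y, Bravo) = |16−4| + |19−11| = 12 + 8 = 20
d(Y, Sigma) = |16−8| + |19−14| = 8 + 5 = 13
d(Y, Indus) = |16−1| + |19−7| = 15 + 12 = 27
d(Y, Fornax) = |16−4| + |19−22| = 12 + 3 = 15
Sorted ascending: Sigma, Fornax, Bravo, … — the second-nearest is Fornax.

Fornax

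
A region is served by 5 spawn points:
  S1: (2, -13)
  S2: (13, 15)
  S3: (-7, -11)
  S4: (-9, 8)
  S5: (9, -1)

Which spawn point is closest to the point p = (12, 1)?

Since √ is increasing, it suffices to compare squared distances:
|pS1|² = 100 + 196 = 296
|pS2|² = 1 + 196 = 197
|pS3|² = 361 + 144 = 505
|pS4|² = 441 + 49 = 490
|pS5|² = 9 + 4 = 13
S5 is nearest.

S5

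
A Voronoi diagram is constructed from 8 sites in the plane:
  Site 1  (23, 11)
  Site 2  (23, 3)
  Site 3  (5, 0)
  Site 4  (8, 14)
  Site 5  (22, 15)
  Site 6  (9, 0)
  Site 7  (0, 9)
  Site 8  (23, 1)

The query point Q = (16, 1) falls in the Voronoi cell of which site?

Compare squared distances (the ordering matches that of the actual distances):
d²(Q, Site 1) = 49 + 100 = 149
d²(Q, Site 2) = 49 + 4 = 53
d²(Q, Site 3) = 121 + 1 = 122
d²(Q, Site 4) = 64 + 169 = 233
d²(Q, Site 5) = 36 + 196 = 232
d²(Q, Site 6) = 49 + 1 = 50
d²(Q, Site 7) = 256 + 64 = 320
d²(Q, Site 8) = 49 + 0 = 49
Site 8 is nearest.

Site 8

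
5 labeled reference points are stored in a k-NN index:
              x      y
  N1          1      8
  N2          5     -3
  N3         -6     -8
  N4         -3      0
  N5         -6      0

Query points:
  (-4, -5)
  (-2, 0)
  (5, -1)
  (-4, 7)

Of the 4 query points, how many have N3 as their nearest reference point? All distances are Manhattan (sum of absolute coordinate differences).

(-4, -5) — d to each: N1:18, N2:11, N3:5, N4:6, N5:7 → nearest is N3
(-2, 0) — d to each: N1:11, N2:10, N3:12, N4:1, N5:4 → nearest is N4
(5, -1) — d to each: N1:13, N2:2, N3:18, N4:9, N5:12 → nearest is N2
(-4, 7) — d to each: N1:6, N2:19, N3:17, N4:8, N5:9 → nearest is N1
1 of the 4 points has N3 as nearest.

1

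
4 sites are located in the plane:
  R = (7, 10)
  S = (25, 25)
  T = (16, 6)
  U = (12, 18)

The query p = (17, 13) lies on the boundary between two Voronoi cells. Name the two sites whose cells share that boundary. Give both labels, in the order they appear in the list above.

T and U

Squared distances from p to each site:
|pR|² = 100 + 9 = 109
|pS|² = 64 + 144 = 208
|pT|² = 1 + 49 = 50
|pU|² = 25 + 25 = 50
p is equidistant from T and U (both at squared distance 50), and every other site is strictly farther — so p lies on the T–U Voronoi edge.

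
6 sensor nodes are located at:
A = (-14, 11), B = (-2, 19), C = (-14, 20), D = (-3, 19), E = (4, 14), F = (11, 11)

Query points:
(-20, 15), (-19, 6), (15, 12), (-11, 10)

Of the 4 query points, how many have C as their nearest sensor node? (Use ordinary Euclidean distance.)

(-20, 15) — d² to each: A:52, B:340, C:61, D:305, E:577, F:977 → nearest is A
(-19, 6) — d² to each: A:50, B:458, C:221, D:425, E:593, F:925 → nearest is A
(15, 12) — d² to each: A:842, B:338, C:905, D:373, E:125, F:17 → nearest is F
(-11, 10) — d² to each: A:10, B:162, C:109, D:145, E:241, F:485 → nearest is A
0 of the 4 points have C as nearest.

0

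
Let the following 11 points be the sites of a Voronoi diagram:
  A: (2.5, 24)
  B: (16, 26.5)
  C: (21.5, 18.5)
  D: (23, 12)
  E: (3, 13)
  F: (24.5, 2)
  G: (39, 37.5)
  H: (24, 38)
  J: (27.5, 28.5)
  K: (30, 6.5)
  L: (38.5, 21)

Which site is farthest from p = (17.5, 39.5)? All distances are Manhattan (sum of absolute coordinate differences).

d(p,A) = 15 + 15.5 = 30.5
d(p,B) = 1.5 + 13 = 14.5
d(p,C) = 4 + 21 = 25
d(p,D) = 5.5 + 27.5 = 33
d(p,E) = 14.5 + 26.5 = 41
d(p,F) = 7 + 37.5 = 44.5
d(p,G) = 21.5 + 2 = 23.5
d(p,H) = 6.5 + 1.5 = 8
d(p,J) = 10 + 11 = 21
d(p,K) = 12.5 + 33 = 45.5
d(p,L) = 21 + 18.5 = 39.5
The largest is to K.

K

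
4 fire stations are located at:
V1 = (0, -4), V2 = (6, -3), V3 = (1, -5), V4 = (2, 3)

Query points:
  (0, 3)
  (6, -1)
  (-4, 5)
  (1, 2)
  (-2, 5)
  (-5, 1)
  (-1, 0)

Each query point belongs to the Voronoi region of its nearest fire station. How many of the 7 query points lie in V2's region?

1

(0, 3) — d² to each: V1:49, V2:72, V3:65, V4:4 → nearest is V4
(6, -1) — d² to each: V1:45, V2:4, V3:41, V4:32 → nearest is V2
(-4, 5) — d² to each: V1:97, V2:164, V3:125, V4:40 → nearest is V4
(1, 2) — d² to each: V1:37, V2:50, V3:49, V4:2 → nearest is V4
(-2, 5) — d² to each: V1:85, V2:128, V3:109, V4:20 → nearest is V4
(-5, 1) — d² to each: V1:50, V2:137, V3:72, V4:53 → nearest is V1
(-1, 0) — d² to each: V1:17, V2:58, V3:29, V4:18 → nearest is V1
1 of the 7 points has V2 as nearest.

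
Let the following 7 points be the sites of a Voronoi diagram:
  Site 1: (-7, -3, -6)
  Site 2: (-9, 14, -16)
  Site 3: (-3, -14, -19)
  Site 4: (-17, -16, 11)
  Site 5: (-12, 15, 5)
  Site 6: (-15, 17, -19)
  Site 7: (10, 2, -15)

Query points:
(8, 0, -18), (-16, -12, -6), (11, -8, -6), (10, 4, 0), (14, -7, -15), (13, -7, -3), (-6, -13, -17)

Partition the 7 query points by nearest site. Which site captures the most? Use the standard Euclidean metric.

Site 7

(8, 0, -18) — d² to each: Site 1:378, Site 2:489, Site 3:318, Site 4:1722, Site 5:1154, Site 6:819, Site 7:17 → nearest is Site 7
(-16, -12, -6) — d² to each: Site 1:162, Site 2:825, Site 3:342, Site 4:306, Site 5:866, Site 6:1011, Site 7:953 → nearest is Site 1
(11, -8, -6) — d² to each: Site 1:349, Site 2:984, Site 3:401, Site 4:1137, Site 5:1179, Site 6:1470, Site 7:182 → nearest is Site 7
(10, 4, 0) — d² to each: Site 1:374, Site 2:717, Site 3:854, Site 4:1250, Site 5:630, Site 6:1155, Site 7:229 → nearest is Site 7
(14, -7, -15) — d² to each: Site 1:538, Site 2:971, Site 3:354, Site 4:1718, Site 5:1560, Site 6:1433, Site 7:97 → nearest is Site 7
(13, -7, -3) — d² to each: Site 1:425, Site 2:1094, Site 3:561, Site 4:1177, Site 5:1173, Site 6:1616, Site 7:234 → nearest is Site 7
(-6, -13, -17) — d² to each: Site 1:222, Site 2:739, Site 3:14, Site 4:914, Site 5:1304, Site 6:985, Site 7:485 → nearest is Site 3
Tally — Site 1:1, Site 3:1, Site 7:5. Site 7 captures the most (5).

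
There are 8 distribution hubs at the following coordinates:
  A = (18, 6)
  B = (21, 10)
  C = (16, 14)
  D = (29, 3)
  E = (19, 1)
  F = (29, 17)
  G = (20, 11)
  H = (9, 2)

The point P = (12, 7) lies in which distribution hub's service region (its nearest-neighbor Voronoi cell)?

H

Compare squared distances (the ordering matches that of the actual distances):
|PA|² = 36 + 1 = 37
|PB|² = 81 + 9 = 90
|PC|² = 16 + 49 = 65
|PD|² = 289 + 16 = 305
|PE|² = 49 + 36 = 85
|PF|² = 289 + 100 = 389
|PG|² = 64 + 16 = 80
|PH|² = 9 + 25 = 34
H is nearest.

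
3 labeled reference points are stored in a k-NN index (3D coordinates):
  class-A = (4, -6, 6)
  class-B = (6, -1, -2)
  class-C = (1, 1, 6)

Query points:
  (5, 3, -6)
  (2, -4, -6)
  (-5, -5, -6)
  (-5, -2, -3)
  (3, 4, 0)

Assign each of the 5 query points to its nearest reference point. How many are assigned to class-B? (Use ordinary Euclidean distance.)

5

(5, 3, -6) — d² to each: class-A:226, class-B:33, class-C:164 → nearest is class-B
(2, -4, -6) — d² to each: class-A:152, class-B:41, class-C:170 → nearest is class-B
(-5, -5, -6) — d² to each: class-A:226, class-B:153, class-C:216 → nearest is class-B
(-5, -2, -3) — d² to each: class-A:178, class-B:123, class-C:126 → nearest is class-B
(3, 4, 0) — d² to each: class-A:137, class-B:38, class-C:49 → nearest is class-B
5 of the 5 points have class-B as nearest.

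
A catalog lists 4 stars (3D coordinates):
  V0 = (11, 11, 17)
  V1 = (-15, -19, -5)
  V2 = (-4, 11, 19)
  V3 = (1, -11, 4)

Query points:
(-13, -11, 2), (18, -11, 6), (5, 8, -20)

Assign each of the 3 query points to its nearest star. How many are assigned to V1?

1

(-13, -11, 2) — d² to each: V0:1285, V1:117, V2:854, V3:200 → nearest is V1
(18, -11, 6) — d² to each: V0:654, V1:1274, V2:1137, V3:293 → nearest is V3
(5, 8, -20) — d² to each: V0:1414, V1:1354, V2:1611, V3:953 → nearest is V3
1 of the 3 points has V1 as nearest.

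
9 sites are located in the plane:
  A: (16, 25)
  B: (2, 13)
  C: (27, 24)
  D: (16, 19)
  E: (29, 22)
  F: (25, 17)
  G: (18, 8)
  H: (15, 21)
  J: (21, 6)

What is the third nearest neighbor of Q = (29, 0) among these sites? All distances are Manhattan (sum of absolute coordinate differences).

F

d(Q,A) = |29−16| + |0−25| = 13 + 25 = 38
d(Q,B) = |29−2| + |0−13| = 27 + 13 = 40
d(Q,C) = |29−27| + |0−24| = 2 + 24 = 26
d(Q,D) = |29−16| + |0−19| = 13 + 19 = 32
d(Q,E) = |29−29| + |0−22| = 0 + 22 = 22
d(Q,F) = |29−25| + |0−17| = 4 + 17 = 21
d(Q,G) = |29−18| + |0−8| = 11 + 8 = 19
d(Q,H) = |29−15| + |0−21| = 14 + 21 = 35
d(Q,J) = |29−21| + |0−6| = 8 + 6 = 14
Sorted ascending: J, G, F, E, … — the third-nearest is F.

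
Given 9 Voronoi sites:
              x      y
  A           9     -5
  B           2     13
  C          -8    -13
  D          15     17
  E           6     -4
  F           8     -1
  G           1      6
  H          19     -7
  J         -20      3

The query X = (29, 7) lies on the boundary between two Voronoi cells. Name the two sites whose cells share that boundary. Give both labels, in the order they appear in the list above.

D and H

Squared distances from X to each site:
|XA|² = (29−9)² + (7−(-5))² = 400 + 144 = 544
|XB|² = (29−2)² + (7−13)² = 729 + 36 = 765
|XC|² = (29−(-8))² + (7−(-13))² = 1369 + 400 = 1769
|XD|² = (29−15)² + (7−17)² = 196 + 100 = 296
|XE|² = (29−6)² + (7−(-4))² = 529 + 121 = 650
|XF|² = (29−8)² + (7−(-1))² = 441 + 64 = 505
|XG|² = (29−1)² + (7−6)² = 784 + 1 = 785
|XH|² = (29−19)² + (7−(-7))² = 100 + 196 = 296
|XJ|² = (29−(-20))² + (7−3)² = 2401 + 16 = 2417
X is equidistant from D and H (both at squared distance 296), and every other site is strictly farther — so X lies on the D–H Voronoi edge.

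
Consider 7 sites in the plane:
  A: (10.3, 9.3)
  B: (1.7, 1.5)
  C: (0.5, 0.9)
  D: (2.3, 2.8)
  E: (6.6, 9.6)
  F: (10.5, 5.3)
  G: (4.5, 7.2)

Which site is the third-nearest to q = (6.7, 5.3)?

E

Compare squared distances (the ordering matches that of the actual distances):
|qA|² = (6.7−10.3)² + (5.3−9.3)² = 12.96 + 16 = 28.96
|qB|² = (6.7−1.7)² + (5.3−1.5)² = 25 + 14.44 = 39.44
|qC|² = (6.7−0.5)² + (5.3−0.9)² = 38.44 + 19.36 = 57.8
|qD|² = (6.7−2.3)² + (5.3−2.8)² = 19.36 + 6.25 = 25.61
|qE|² = (6.7−6.6)² + (5.3−9.6)² = 0.01 + 18.49 = 18.5
|qF|² = (6.7−10.5)² + (5.3−5.3)² = 14.44 + 0 = 14.44
|qG|² = (6.7−4.5)² + (5.3−7.2)² = 4.84 + 3.61 = 8.45
Sorted ascending: G, F, E, D, … — the third-nearest is E.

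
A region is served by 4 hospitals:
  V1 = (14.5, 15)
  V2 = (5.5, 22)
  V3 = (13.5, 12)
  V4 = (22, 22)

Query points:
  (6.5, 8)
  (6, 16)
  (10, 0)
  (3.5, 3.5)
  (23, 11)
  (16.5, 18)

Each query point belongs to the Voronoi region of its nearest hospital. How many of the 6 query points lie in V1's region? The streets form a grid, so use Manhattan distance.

(6.5, 8) — d to each: V1:15, V2:15, V3:11, V4:29.5 → nearest is V3
(6, 16) — d to each: V1:9.5, V2:6.5, V3:11.5, V4:22 → nearest is V2
(10, 0) — d to each: V1:19.5, V2:26.5, V3:15.5, V4:34 → nearest is V3
(3.5, 3.5) — d to each: V1:22.5, V2:20.5, V3:18.5, V4:37 → nearest is V3
(23, 11) — d to each: V1:12.5, V2:28.5, V3:10.5, V4:12 → nearest is V3
(16.5, 18) — d to each: V1:5, V2:15, V3:9, V4:9.5 → nearest is V1
1 of the 6 points has V1 as nearest.

1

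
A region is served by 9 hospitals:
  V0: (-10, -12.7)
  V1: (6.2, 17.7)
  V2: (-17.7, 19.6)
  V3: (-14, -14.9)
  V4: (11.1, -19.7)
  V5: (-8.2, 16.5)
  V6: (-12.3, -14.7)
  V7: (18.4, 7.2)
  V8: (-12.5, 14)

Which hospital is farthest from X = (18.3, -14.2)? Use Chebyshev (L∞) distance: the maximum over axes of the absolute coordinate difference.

d(X,V0) = max(28.3, 1.5) = 28.3
d(X,V1) = max(12.1, 31.9) = 31.9
d(X,V2) = max(36, 33.8) = 36
d(X,V3) = max(32.3, 0.7) = 32.3
d(X,V4) = max(7.2, 5.5) = 7.2
d(X,V5) = max(26.5, 30.7) = 30.7
d(X,V6) = max(30.6, 0.5) = 30.6
d(X,V7) = max(0.1, 21.4) = 21.4
d(X,V8) = max(30.8, 28.2) = 30.8
The largest is to V2.

V2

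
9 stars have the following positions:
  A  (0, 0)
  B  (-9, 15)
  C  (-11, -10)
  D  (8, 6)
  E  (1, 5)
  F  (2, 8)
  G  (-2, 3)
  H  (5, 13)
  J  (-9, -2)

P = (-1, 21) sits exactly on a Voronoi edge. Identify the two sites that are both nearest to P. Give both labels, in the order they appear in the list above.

B and H

Squared distances from P to each site:
|PA|² = 1 + 441 = 442
|PB|² = 64 + 36 = 100
|PC|² = 100 + 961 = 1061
|PD|² = 81 + 225 = 306
|PE|² = 4 + 256 = 260
|PF|² = 9 + 169 = 178
|PG|² = 1 + 324 = 325
|PH|² = 36 + 64 = 100
|PJ|² = 64 + 529 = 593
P is equidistant from B and H (both at squared distance 100), and every other site is strictly farther — so P lies on the B–H Voronoi edge.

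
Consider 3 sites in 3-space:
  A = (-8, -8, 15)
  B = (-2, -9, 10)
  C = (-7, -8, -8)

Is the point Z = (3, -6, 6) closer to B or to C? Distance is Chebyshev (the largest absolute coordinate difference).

d(Z,B) = max(5, 3, 4) = 5
d(Z,C) = max(10, 2, 14) = 14
5 < 14, so B is closer.

B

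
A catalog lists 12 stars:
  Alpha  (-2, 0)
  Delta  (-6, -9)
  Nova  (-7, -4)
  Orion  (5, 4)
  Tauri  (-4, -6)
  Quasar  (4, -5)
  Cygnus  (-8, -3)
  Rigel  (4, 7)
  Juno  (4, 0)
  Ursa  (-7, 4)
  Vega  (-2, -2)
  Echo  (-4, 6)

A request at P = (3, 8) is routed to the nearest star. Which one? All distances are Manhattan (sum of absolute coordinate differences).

Rigel

d(P, Alpha) = |3−(-2)| + |8−0| = 5 + 8 = 13
d(P, Delta) = |3−(-6)| + |8−(-9)| = 9 + 17 = 26
d(P, Nova) = |3−(-7)| + |8−(-4)| = 10 + 12 = 22
d(P, Orion) = |3−5| + |8−4| = 2 + 4 = 6
d(P, Tauri) = |3−(-4)| + |8−(-6)| = 7 + 14 = 21
d(P, Quasar) = |3−4| + |8−(-5)| = 1 + 13 = 14
d(P, Cygnus) = |3−(-8)| + |8−(-3)| = 11 + 11 = 22
d(P, Rigel) = |3−4| + |8−7| = 1 + 1 = 2
d(P, Juno) = |3−4| + |8−0| = 1 + 8 = 9
d(P, Ursa) = |3−(-7)| + |8−4| = 10 + 4 = 14
d(P, Vega) = |3−(-2)| + |8−(-2)| = 5 + 10 = 15
d(P, Echo) = |3−(-4)| + |8−6| = 7 + 2 = 9
Rigel is nearest.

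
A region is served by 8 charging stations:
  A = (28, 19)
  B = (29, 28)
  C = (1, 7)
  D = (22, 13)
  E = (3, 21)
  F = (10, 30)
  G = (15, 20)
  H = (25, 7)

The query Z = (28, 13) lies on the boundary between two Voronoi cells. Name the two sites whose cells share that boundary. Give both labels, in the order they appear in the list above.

Squared distances from Z to each site:
|ZA|² = (28−28)² + (13−19)² = 0 + 36 = 36
|ZB|² = (28−29)² + (13−28)² = 1 + 225 = 226
|ZC|² = (28−1)² + (13−7)² = 729 + 36 = 765
|ZD|² = (28−22)² + (13−13)² = 36 + 0 = 36
|ZE|² = (28−3)² + (13−21)² = 625 + 64 = 689
|ZF|² = (28−10)² + (13−30)² = 324 + 289 = 613
|ZG|² = (28−15)² + (13−20)² = 169 + 49 = 218
|ZH|² = (28−25)² + (13−7)² = 9 + 36 = 45
Z is equidistant from A and D (both at squared distance 36), and every other site is strictly farther — so Z lies on the A–D Voronoi edge.

A and D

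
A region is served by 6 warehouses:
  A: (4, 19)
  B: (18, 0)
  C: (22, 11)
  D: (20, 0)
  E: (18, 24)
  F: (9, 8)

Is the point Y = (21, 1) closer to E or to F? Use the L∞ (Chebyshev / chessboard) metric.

d(Y,E) = max(3, 23) = 23
d(Y,F) = max(12, 7) = 12
23 > 12, so F is closer.

F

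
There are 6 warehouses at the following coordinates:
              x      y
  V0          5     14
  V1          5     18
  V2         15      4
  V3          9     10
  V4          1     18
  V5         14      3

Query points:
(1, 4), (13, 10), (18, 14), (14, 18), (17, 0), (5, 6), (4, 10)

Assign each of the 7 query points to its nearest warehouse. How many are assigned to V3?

4

(1, 4) — d² to each: V0:116, V1:212, V2:196, V3:100, V4:196, V5:170 → nearest is V3
(13, 10) — d² to each: V0:80, V1:128, V2:40, V3:16, V4:208, V5:50 → nearest is V3
(18, 14) — d² to each: V0:169, V1:185, V2:109, V3:97, V4:305, V5:137 → nearest is V3
(14, 18) — d² to each: V0:97, V1:81, V2:197, V3:89, V4:169, V5:225 → nearest is V1
(17, 0) — d² to each: V0:340, V1:468, V2:20, V3:164, V4:580, V5:18 → nearest is V5
(5, 6) — d² to each: V0:64, V1:144, V2:104, V3:32, V4:160, V5:90 → nearest is V3
(4, 10) — d² to each: V0:17, V1:65, V2:157, V3:25, V4:73, V5:149 → nearest is V0
4 of the 7 points have V3 as nearest.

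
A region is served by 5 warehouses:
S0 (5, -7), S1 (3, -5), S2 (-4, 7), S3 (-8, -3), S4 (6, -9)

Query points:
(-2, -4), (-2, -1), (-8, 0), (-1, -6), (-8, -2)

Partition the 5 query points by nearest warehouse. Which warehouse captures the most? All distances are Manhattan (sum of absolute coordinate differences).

S3

(-2, -4) — d to each: S0:10, S1:6, S2:13, S3:7, S4:13 → nearest is S1
(-2, -1) — d to each: S0:13, S1:9, S2:10, S3:8, S4:16 → nearest is S3
(-8, 0) — d to each: S0:20, S1:16, S2:11, S3:3, S4:23 → nearest is S3
(-1, -6) — d to each: S0:7, S1:5, S2:16, S3:10, S4:10 → nearest is S1
(-8, -2) — d to each: S0:18, S1:14, S2:13, S3:1, S4:21 → nearest is S3
Tally — S1:2, S3:3. S3 captures the most (3).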